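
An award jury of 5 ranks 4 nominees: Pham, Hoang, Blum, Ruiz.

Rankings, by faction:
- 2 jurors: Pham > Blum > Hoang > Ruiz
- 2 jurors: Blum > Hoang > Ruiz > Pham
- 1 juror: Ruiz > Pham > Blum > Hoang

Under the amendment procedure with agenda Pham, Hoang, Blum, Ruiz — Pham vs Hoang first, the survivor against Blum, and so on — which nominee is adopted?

Round 1: Pham vs Hoang — 3–2, Pham advances.
Round 2: Pham vs Blum — 3–2, Pham advances.
Round 3: Pham vs Ruiz — 2–3, Ruiz advances.
Ruiz survives the agenda.

Ruiz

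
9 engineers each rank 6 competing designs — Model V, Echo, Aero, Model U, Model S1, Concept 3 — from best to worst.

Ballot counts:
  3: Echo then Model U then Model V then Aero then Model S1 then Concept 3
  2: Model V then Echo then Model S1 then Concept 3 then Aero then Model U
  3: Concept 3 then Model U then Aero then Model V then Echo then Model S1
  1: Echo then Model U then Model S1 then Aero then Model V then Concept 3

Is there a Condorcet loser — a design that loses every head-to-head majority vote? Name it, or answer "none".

Head-to-head results (9 engineers):
Model V vs Echo: Model V wins 5–4.
Model V vs Aero: Model V wins 5–4.
Model V vs Model U: 2 to 7, Model U.
Model V vs Model S1: Model V preferred on 3+2+3 = 8 ballots; Model V wins 8–1.
Model V vs Concept 3: Model V wins 6–3.
Echo–Aero: Echo 6–3.
Echo vs Model U: Echo is ranked higher on 3+2+1 = 6 ballots, Model U on 3. Echo wins 6–3.
Echo–Model S1: Echo 9–0.
Echo–Concept 3: Echo 6–3.
Aero vs Model U: Model U, 7–2.
Aero vs Model S1: Aero is ranked higher on 3+3 = 6 ballots, Model S1 on 3. Aero wins 6–3.
Aero vs Concept 3: 4 to 5, Concept 3.
Model U vs Model S1: Model U preferred on 3+3+1 = 7 ballots; Model U wins 7–2.
Model U vs Concept 3: 3+1 = 4 for Model U, 5 for Concept 3 — Concept 3 by 5–4.
Model S1 vs Concept 3: Model S1 wins 6–3.
Every design wins at least one matchup (Model V beats Echo; Echo beats Aero; Aero beats Model S1; Model U beats Model V; Model S1 beats Concept 3; Concept 3 beats Aero), so there is no Condorcet loser.

none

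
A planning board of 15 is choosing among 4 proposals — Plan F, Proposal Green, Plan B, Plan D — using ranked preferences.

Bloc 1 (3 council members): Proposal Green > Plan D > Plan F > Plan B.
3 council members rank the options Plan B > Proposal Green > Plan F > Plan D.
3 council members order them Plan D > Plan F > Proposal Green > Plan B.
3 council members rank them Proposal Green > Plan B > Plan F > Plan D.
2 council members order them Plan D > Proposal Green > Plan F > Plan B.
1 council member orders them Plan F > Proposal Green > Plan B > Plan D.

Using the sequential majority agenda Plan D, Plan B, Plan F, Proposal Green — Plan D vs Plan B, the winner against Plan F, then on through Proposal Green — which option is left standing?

Proposal Green

Round 1: Plan D vs Plan B — 8–7, Plan D advances.
Round 2: Plan D vs Plan F — 8–7, Plan D advances.
Round 3: Plan D vs Proposal Green — 5–10, Proposal Green advances.
The agenda winner is Proposal Green.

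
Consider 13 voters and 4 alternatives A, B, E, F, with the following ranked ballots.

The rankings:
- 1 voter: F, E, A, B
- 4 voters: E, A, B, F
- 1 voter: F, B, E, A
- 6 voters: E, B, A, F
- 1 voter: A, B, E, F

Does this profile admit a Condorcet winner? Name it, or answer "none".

E

Pairwise majorities:
A vs B: 1+4+1 = 6 for A, 7 for B — B by 7–6.
A vs E: A preferred on 1 ballot; E wins 12–1.
A vs F: 4+6+1 = 11 for A, 2 for F — A by 11–2.
B vs E: E, 11–2.
B vs F: B is ranked higher on 4+6+1 = 11 ballots, F on 2. B wins 11–2.
E vs F: 11 to 2, E.
E wins every pairwise contest, so E is the Condorcet winner.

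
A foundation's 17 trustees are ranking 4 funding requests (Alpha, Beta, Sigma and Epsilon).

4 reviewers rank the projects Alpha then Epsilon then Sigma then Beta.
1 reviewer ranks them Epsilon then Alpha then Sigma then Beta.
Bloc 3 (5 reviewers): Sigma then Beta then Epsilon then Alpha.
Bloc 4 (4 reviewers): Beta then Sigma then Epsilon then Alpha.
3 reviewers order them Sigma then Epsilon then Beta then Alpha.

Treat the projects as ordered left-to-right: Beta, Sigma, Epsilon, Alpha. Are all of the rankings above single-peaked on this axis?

Axis positions: Beta=1, Sigma=2, Epsilon=3, Alpha=4.
Bloc 1 (peak Alpha at position 4): ranking walks positions 4-3-2-1, expanding outward from the peak — single-peaked.
Bloc 2 (peak Epsilon at position 3): ranking walks positions 3-4-2-1, expanding outward from the peak — single-peaked.
Bloc 3 (peak Sigma at position 2): ranking walks positions 2-1-3-4, expanding outward from the peak — single-peaked.
Bloc 4 (peak Beta at position 1): ranking walks positions 1-2-3-4, expanding outward from the peak — single-peaked.
Bloc 5 (peak Sigma at position 2): ranking walks positions 2-3-1-4, expanding outward from the peak — single-peaked.
Every ranking is single-peaked on this axis.

yes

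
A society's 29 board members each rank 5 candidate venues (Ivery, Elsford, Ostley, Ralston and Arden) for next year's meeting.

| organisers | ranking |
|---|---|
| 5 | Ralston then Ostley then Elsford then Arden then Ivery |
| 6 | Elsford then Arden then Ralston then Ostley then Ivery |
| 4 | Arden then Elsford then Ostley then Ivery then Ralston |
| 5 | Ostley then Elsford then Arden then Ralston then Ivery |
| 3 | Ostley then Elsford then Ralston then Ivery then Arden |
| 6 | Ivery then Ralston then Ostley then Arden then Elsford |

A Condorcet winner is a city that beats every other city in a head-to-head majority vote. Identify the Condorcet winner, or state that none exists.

Check each pair by majority over 29 ballots:
Ivery vs Elsford: Elsford wins 23–6.
Ivery vs Ostley: Ostley wins 23–6.
Ivery vs Ralston: Ralston, 19–10.
Ivery–Arden: Arden 20–9.
Elsford vs Ostley: Ostley wins 19–10.
Elsford–Ralston: Elsford 18–11.
Elsford vs Arden: Elsford, 19–10.
Ostley–Ralston: Ralston 17–12.
Ostley vs Arden: Ostley wins 19–10.
Ralston–Arden: Arden 15–14.
Each city drops at least one matchup (Ivery loses to Elsford; Elsford loses to Ostley; Ostley loses to Ralston; Ralston loses to Elsford; Arden loses to Elsford); the cycle Elsford beats Ralston beats Ostley beats Elsford rules out a Condorcet winner.

none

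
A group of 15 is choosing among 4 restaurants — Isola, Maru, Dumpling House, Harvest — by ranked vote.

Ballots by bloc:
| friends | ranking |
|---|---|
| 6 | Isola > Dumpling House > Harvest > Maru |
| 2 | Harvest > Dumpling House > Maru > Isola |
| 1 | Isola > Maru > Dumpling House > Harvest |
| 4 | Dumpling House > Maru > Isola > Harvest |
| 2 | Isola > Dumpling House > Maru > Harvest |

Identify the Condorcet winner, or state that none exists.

Check each pair by majority over 15 ballots:
Isola vs Maru: 9 to 6, Isola.
Isola vs Dumpling House: Isola preferred on 6+1+2 = 9 ballots; Isola wins 9–6.
Isola vs Harvest: Isola is ranked higher on 6+1+4+2 = 13 ballots, Harvest on 2. Isola wins 13–2.
Maru vs Dumpling House: Maru preferred on 1 ballot; Dumpling House wins 14–1.
Maru vs Harvest: 1+4+2 = 7 for Maru, 8 for Harvest — Harvest by 8–7.
Dumpling House vs Harvest: Dumpling House is ranked higher on 6+1+4+2 = 13 ballots, Harvest on 2. Dumpling House wins 13–2.
Isola beats each of Maru, Dumpling House, Harvest — Isola is the Condorcet winner.

Isola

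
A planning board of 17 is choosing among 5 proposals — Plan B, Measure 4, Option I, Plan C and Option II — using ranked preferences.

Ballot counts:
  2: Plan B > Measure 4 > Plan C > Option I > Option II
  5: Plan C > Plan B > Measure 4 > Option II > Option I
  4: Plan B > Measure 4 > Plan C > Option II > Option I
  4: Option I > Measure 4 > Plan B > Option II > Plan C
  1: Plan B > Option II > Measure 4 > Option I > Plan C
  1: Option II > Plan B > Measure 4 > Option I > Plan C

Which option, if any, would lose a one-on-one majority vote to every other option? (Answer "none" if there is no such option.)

Pairwise majorities:
Plan B vs Measure 4: Plan B wins 13–4.
Plan B vs Option I: Plan B is ranked higher on 2+5+4+1+1 = 13 ballots, Option I on 4. Plan B wins 13–4.
Plan B vs Plan C: Plan B wins 12–5.
Plan B vs Option II: Plan B wins 16–1.
Measure 4 vs Option I: Measure 4 is ranked higher on 2+5+4+1+1 = 13 ballots, Option I on 4. Measure 4 wins 13–4.
Measure 4 vs Plan C: Measure 4 wins 12–5.
Measure 4 vs Option II: 15 to 2, Measure 4.
Option I–Plan C: Plan C 11–6.
Option I vs Option II: Option II, 11–6.
Plan C vs Option II: Plan C, 11–6.
Option I loses to every other option — it is the Condorcet loser.

Option I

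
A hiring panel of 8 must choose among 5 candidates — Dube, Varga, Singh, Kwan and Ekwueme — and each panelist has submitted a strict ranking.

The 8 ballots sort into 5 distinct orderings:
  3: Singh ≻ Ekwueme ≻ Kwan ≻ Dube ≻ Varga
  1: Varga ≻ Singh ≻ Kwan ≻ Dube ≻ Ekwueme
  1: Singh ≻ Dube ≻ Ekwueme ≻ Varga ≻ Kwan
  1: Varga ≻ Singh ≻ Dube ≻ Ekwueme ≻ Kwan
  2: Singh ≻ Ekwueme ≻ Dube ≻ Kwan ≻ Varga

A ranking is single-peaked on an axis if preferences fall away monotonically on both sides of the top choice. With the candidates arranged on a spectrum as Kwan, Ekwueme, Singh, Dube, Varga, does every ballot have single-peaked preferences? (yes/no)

no

Axis positions: Kwan=1, Ekwueme=2, Singh=3, Dube=4, Varga=5.
Cluster 1 (peak Singh at position 3): ranking walks positions 3-2-1-4-5, expanding outward from the peak — single-peaked.
Cluster 2: ranking walks positions 5-3-1-4-2; Singh is ranked above Dube even though Dube lies between Singh and the peak Varga on the axis — preferences dip and rise again. Not single-peaked.
Cluster 3 (peak Singh at position 3): ranking walks positions 3-4-2-5-1, expanding outward from the peak — single-peaked.
Cluster 4: ranking walks positions 5-3-4-2-1; Singh is ranked above Dube even though Dube lies between Singh and the peak Varga on the axis — preferences dip and rise again. Not single-peaked.
Cluster 5 (peak Singh at position 3): ranking walks positions 3-2-4-1-5, expanding outward from the peak — single-peaked.
Cluster 2 violates single-peakedness, so the profile is not single-peaked on this axis.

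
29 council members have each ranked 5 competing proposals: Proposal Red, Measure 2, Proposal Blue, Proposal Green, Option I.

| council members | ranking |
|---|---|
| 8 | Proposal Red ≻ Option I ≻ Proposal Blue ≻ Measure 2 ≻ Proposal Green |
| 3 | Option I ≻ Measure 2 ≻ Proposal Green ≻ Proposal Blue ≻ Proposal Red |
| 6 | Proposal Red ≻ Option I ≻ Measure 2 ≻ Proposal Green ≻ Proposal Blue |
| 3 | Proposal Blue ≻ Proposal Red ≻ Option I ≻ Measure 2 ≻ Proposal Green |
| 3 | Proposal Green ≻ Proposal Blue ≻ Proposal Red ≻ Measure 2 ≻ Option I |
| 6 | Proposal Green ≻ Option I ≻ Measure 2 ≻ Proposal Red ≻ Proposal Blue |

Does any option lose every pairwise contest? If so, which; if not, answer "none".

Head-to-head results (29 council members):
Proposal Red vs Measure 2: Proposal Red preferred on 8+6+3+3 = 20 ballots; Proposal Red wins 20–9.
Proposal Red vs Proposal Blue: 20 to 9, Proposal Red.
Proposal Red vs Proposal Green: 8+6+3 = 17 for Proposal Red, 12 for Proposal Green — Proposal Red by 17–12.
Proposal Red vs Option I: Proposal Red wins 20–9.
Measure 2 vs Proposal Blue: Measure 2, 15–14.
Measure 2 vs Proposal Green: 20 to 9, Measure 2.
Measure 2 vs Option I: Measure 2 is ranked higher on 3 ballots, Option I on 26. Option I wins 26–3.
Proposal Blue–Proposal Green: Proposal Green 18–11.
Proposal Blue vs Option I: Proposal Blue is ranked higher on 3+3 = 6 ballots, Option I on 23. Option I wins 23–6.
Proposal Green–Option I: Option I 20–9.
Only Proposal Blue has no wins; Proposal Blue is the Condorcet loser.

Proposal Blue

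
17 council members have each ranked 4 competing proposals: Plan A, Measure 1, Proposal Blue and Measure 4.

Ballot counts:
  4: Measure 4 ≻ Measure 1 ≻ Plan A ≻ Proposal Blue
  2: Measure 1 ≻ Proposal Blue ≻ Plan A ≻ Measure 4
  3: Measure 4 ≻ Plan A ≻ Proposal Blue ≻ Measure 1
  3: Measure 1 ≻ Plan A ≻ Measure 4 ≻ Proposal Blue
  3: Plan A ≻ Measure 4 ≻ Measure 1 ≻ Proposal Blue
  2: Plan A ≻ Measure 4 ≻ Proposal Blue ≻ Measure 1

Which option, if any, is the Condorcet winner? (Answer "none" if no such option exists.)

Pairwise majorities:
Plan A vs Measure 1: 3+3+2 = 8 for Plan A, 9 for Measure 1 — Measure 1 by 9–8.
Plan A vs Proposal Blue: 15 to 2, Plan A.
Plan A vs Measure 4: Plan A is ranked higher on 2+3+3+2 = 10 ballots, Measure 4 on 7. Plan A wins 10–7.
Measure 1 vs Proposal Blue: Measure 1 is ranked higher on 4+2+3+3 = 12 ballots, Proposal Blue on 5. Measure 1 wins 12–5.
Measure 1 vs Measure 4: Measure 1 preferred on 2+3 = 5 ballots; Measure 4 wins 12–5.
Proposal Blue vs Measure 4: Proposal Blue preferred on 2 ballots; Measure 4 wins 15–2.
Every option loses at least once (Plan A loses to Measure 1; Measure 1 loses to Measure 4; Proposal Blue loses to Plan A; Measure 4 loses to Plan A). The majority relation contains the cycle Plan A > Measure 4 > Measure 1 > Plan A, so there is no Condorcet winner.

none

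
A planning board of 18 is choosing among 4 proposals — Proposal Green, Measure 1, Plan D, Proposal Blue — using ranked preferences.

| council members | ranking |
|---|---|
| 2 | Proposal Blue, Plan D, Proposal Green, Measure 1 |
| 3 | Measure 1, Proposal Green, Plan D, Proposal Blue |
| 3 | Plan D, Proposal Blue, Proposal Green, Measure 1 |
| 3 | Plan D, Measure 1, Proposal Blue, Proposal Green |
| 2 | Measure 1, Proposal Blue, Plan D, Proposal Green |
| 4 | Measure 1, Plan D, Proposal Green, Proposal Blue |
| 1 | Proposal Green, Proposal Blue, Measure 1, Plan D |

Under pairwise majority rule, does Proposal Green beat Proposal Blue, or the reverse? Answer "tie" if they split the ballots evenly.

Ballots ranking Proposal Green above Proposal Blue: 3 + 4 + 1 = 8.
Ballots ranking Proposal Blue above Proposal Green: 18 − 8 = 10.
Proposal Blue wins the head-to-head 10–8.

Proposal Blue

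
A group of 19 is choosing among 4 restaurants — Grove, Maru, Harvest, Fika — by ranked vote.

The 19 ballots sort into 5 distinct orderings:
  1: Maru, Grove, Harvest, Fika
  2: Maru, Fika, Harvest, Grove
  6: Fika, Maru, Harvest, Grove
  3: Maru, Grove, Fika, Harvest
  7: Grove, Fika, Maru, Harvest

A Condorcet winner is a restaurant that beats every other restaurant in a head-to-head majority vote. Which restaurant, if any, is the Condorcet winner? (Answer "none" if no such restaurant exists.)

Pairwise majorities:
Grove vs Maru: Grove is ranked higher on 7 ballots, Maru on 12. Maru wins 12–7.
Grove vs Harvest: Grove is ranked higher on 1+3+7 = 11 ballots, Harvest on 8. Grove wins 11–8.
Grove vs Fika: Grove preferred on 1+3+7 = 11 ballots; Grove wins 11–8.
Maru vs Harvest: 1+2+6+3+7 = 19 for Maru, 0 for Harvest — Maru by 19–0.
Maru vs Fika: 1+2+3 = 6 for Maru, 13 for Fika — Fika by 13–6.
Harvest vs Fika: Harvest preferred on 1 ballot; Fika wins 18–1.
Each restaurant drops at least one matchup (Grove loses to Maru; Maru loses to Fika; Harvest loses to Grove; Fika loses to Grove); the cycle Grove > Fika > Maru > Grove rules out a Condorcet winner.

none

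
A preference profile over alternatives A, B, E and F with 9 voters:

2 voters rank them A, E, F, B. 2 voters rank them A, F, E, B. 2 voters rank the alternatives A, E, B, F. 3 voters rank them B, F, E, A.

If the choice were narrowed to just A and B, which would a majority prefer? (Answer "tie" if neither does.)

Ballots ranking A above B: 2 + 2 + 2 = 6.
Ballots ranking B above A: 9 − 6 = 3.
A wins the head-to-head 6–3.

A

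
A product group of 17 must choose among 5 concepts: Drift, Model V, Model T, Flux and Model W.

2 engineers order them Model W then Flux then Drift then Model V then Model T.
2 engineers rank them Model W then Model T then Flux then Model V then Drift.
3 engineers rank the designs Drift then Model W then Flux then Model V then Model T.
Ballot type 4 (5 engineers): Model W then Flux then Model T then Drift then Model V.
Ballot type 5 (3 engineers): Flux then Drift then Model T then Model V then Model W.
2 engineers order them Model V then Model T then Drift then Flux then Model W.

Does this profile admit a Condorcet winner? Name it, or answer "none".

Head-to-head results (17 engineers):
Drift vs Model V: Drift wins 13–4.
Drift–Model T: Model T 9–8.
Drift vs Flux: Flux wins 12–5.
Drift vs Model W: Model W, 9–8.
Model V–Model T: Model T 10–7.
Model V vs Flux: Flux, 15–2.
Model V–Model W: Model W 12–5.
Model T vs Flux: Flux, 13–4.
Model T vs Model W: Model W, 12–5.
Flux–Model W: Model W 12–5.
Only Model W has no losses; Model W is the Condorcet winner.

Model W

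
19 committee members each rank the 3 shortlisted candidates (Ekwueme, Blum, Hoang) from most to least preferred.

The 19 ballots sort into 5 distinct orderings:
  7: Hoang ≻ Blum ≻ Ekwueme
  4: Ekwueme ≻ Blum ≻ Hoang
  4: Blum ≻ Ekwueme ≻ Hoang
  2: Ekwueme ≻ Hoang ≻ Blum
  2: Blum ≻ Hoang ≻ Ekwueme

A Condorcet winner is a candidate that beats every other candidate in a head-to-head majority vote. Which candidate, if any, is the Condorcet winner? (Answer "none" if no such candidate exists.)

Blum

Pairwise majorities:
Ekwueme vs Blum: Blum, 13–6.
Ekwueme–Hoang: Ekwueme 10–9.
Blum vs Hoang: Blum, 10–9.
Blum defeats every rival head-to-head and is the Condorcet winner.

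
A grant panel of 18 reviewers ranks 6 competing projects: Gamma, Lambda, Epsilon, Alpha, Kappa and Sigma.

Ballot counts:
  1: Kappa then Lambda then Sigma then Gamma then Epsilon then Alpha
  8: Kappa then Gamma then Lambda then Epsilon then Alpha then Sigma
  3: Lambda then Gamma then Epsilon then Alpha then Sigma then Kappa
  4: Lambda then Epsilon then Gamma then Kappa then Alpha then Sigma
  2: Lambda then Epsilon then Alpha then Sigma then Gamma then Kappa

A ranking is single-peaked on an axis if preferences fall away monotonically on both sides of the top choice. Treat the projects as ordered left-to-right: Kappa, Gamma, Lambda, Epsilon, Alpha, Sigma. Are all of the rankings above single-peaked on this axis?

no

Axis positions: Kappa=1, Gamma=2, Lambda=3, Epsilon=4, Alpha=5, Sigma=6.
Cluster 1: ranking walks positions 1-3-6-2-4-5; Lambda is ranked above Gamma even though Gamma lies between Lambda and the peak Kappa on the axis — preferences dip and rise again. Not single-peaked.
Cluster 2 (peak Kappa at position 1): ranking walks positions 1-2-3-4-5-6, expanding outward from the peak — single-peaked.
Cluster 3 (peak Lambda at position 3): ranking walks positions 3-2-4-5-6-1, expanding outward from the peak — single-peaked.
Cluster 4 (peak Lambda at position 3): ranking walks positions 3-4-2-1-5-6, expanding outward from the peak — single-peaked.
Cluster 5 (peak Lambda at position 3): ranking walks positions 3-4-5-6-2-1, expanding outward from the peak — single-peaked.
Cluster 1 violates single-peakedness, so the profile is not single-peaked on this axis.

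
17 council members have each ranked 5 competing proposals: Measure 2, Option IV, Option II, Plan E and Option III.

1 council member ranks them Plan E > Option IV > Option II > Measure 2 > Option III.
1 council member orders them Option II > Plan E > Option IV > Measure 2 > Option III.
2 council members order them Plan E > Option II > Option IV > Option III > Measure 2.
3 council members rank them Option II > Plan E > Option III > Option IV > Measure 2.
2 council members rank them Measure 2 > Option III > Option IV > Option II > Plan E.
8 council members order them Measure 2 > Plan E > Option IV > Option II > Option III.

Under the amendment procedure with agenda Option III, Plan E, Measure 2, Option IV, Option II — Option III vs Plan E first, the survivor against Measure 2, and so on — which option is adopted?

Measure 2

Round 1: Option III vs Plan E — 2–15, Plan E advances.
Round 2: Plan E vs Measure 2 — 7–10, Measure 2 advances.
Round 3: Measure 2 vs Option IV — 10–7, Measure 2 advances.
Round 4: Measure 2 vs Option II — 10–7, Measure 2 advances.
Measure 2 survives the agenda.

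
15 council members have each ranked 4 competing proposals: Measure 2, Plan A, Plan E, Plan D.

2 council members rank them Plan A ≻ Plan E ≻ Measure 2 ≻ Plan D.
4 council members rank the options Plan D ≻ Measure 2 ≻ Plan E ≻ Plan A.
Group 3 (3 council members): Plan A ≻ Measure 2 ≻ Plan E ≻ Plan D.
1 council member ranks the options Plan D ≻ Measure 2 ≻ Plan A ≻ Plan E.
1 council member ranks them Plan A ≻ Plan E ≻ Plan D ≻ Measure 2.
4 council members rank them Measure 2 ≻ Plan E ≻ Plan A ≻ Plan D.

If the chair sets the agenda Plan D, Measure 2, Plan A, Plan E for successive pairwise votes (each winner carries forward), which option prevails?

Measure 2

Round 1: Plan D vs Measure 2 — 6–9, Measure 2 advances.
Round 2: Measure 2 vs Plan A — 9–6, Measure 2 advances.
Round 3: Measure 2 vs Plan E — 12–3, Measure 2 advances.
The agenda winner is Measure 2.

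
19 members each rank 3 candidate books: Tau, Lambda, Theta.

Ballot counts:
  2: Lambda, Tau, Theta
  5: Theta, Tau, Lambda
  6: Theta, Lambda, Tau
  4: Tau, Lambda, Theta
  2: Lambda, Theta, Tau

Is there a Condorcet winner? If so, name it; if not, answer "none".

Theta

Check each pair by majority over 19 ballots:
Tau vs Lambda: Lambda wins 10–9.
Tau vs Theta: Theta, 13–6.
Lambda vs Theta: 8 to 11, Theta.
Theta wins every pairwise contest, so Theta is the Condorcet winner.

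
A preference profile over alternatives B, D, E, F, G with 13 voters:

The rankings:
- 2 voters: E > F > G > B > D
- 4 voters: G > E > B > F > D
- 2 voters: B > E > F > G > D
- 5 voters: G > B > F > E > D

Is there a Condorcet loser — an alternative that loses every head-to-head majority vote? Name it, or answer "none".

Head-to-head results (13 voters):
B–D: B 13–0.
B vs E: B preferred on 2+5 = 7 ballots; B wins 7–6.
B vs F: B wins 11–2.
B vs G: G, 11–2.
D vs E: D is ranked higher on 0 ballots, E on 13. E wins 13–0.
D vs F: 0 to 13, F.
D vs G: G wins 13–0.
E–F: E 8–5.
E vs G: E is ranked higher on 2+2 = 4 ballots, G on 9. G wins 9–4.
F–G: G 9–4.
D is beaten in every head-to-head and is the Condorcet loser.

D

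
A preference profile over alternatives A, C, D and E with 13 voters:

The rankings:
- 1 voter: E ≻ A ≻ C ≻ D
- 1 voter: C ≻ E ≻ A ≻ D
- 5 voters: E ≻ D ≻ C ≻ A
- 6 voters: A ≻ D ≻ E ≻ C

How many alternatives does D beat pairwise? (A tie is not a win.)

1

D against each rival (13 voters):
D–A: A 8–5.
D vs C: D, 11–2.
D vs E: E, 7–6.
D beats C; loses to A, E — 1 pairwise win.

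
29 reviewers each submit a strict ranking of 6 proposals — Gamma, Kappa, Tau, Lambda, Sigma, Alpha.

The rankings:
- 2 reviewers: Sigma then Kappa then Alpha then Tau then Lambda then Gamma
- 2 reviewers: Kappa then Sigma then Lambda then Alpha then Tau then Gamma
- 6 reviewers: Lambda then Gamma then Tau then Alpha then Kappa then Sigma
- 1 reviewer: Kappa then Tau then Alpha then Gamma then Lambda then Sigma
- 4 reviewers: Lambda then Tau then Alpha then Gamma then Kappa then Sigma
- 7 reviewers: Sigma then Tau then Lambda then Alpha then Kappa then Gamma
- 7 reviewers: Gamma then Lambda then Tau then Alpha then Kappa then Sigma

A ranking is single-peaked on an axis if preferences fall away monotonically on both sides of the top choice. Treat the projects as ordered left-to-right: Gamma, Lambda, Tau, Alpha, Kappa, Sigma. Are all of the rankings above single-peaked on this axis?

Axis positions: Gamma=1, Lambda=2, Tau=3, Alpha=4, Kappa=5, Sigma=6.
Faction 1 (peak Sigma at position 6): ranking walks positions 6-5-4-3-2-1, expanding outward from the peak — single-peaked.
Faction 2: ranking walks positions 5-6-2-4-3-1; Lambda is ranked above Alpha even though Alpha lies between Lambda and the peak Kappa on the axis — preferences dip and rise again. Not single-peaked.
Faction 3 (peak Lambda at position 2): ranking walks positions 2-1-3-4-5-6, expanding outward from the peak — single-peaked.
Faction 4: ranking walks positions 5-3-4-1-2-6; Tau is ranked above Alpha even though Alpha lies between Tau and the peak Kappa on the axis — preferences dip and rise again. Not single-peaked.
Faction 5 (peak Lambda at position 2): ranking walks positions 2-3-4-1-5-6, expanding outward from the peak — single-peaked.
Faction 6: ranking walks positions 6-3-2-4-5-1; Tau is ranked above Kappa even though Kappa lies between Tau and the peak Sigma on the axis — preferences dip and rise again. Not single-peaked.
Faction 7 (peak Gamma at position 1): ranking walks positions 1-2-3-4-5-6, expanding outward from the peak — single-peaked.
Faction 2 violates single-peakedness, so the profile is not single-peaked on this axis.

no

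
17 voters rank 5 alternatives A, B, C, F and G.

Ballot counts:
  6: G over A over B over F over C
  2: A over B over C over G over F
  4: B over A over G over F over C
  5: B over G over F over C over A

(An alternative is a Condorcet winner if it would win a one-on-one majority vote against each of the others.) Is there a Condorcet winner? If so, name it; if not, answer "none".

Head-to-head results (17 voters):
A vs B: A is ranked higher on 6+2 = 8 ballots, B on 9. B wins 9–8.
A vs C: 6+2+4 = 12 for A, 5 for C — A by 12–5.
A vs F: A is ranked higher on 6+2+4 = 12 ballots, F on 5. A wins 12–5.
A vs G: A is ranked higher on 2+4 = 6 ballots, G on 11. G wins 11–6.
B vs C: B preferred on 6+2+4+5 = 17 ballots; B wins 17–0.
B vs F: 17 to 0, B.
B vs G: B preferred on 2+4+5 = 11 ballots; B wins 11–6.
C vs F: 2 to 15, F.
C vs G: 2 for C, 15 for G — G by 15–2.
F vs G: F is ranked higher on 0 ballots, G on 17. G wins 17–0.
B wins every pairwise contest, so B is the Condorcet winner.

B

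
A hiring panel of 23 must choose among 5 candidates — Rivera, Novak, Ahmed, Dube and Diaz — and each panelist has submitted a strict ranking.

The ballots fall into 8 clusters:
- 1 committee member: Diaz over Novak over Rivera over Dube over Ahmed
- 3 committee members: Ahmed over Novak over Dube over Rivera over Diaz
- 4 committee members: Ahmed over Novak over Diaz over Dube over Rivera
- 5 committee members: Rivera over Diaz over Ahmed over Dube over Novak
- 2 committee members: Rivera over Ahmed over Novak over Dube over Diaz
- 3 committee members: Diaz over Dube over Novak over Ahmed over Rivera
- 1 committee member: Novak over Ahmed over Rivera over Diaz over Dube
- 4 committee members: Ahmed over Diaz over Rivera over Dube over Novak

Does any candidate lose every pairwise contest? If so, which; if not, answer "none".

Pairwise majorities:
Rivera vs Novak: Novak wins 12–11.
Rivera vs Ahmed: Rivera is ranked higher on 1+5+2 = 8 ballots, Ahmed on 15. Ahmed wins 15–8.
Rivera vs Dube: 1+5+2+1+4 = 13 for Rivera, 10 for Dube — Rivera by 13–10.
Rivera vs Diaz: Diaz, 12–11.
Novak vs Ahmed: Ahmed, 18–5.
Novak–Dube: Dube 12–11.
Novak vs Diaz: Diaz, 13–10.
Ahmed vs Dube: Ahmed wins 19–4.
Ahmed vs Diaz: Ahmed wins 14–9.
Dube vs Diaz: Diaz, 18–5.
Each candidate has at least one pairwise win (Rivera beats Dube; Novak beats Rivera; Ahmed beats Rivera; Dube beats Novak; Diaz beats Rivera) — no Condorcet loser.

none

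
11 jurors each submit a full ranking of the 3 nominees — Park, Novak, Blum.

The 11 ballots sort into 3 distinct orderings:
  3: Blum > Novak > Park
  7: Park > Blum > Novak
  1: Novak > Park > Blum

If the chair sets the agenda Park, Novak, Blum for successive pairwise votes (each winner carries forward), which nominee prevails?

Round 1: Park vs Novak — 7–4, Park advances.
Round 2: Park vs Blum — 8–3, Park advances.
The agenda winner is Park.

Park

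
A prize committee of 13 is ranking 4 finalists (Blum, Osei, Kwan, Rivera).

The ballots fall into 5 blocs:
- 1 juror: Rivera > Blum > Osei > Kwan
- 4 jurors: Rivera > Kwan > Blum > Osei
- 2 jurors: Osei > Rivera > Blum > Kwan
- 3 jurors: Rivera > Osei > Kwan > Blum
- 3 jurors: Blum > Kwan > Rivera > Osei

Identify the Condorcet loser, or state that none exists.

Osei

Head-to-head results (13 jurors):
Blum vs Osei: Blum preferred on 1+4+3 = 8 ballots; Blum wins 8–5.
Blum vs Kwan: Kwan, 7–6.
Blum–Rivera: Rivera 10–3.
Osei vs Kwan: Osei preferred on 1+2+3 = 6 ballots; Kwan wins 7–6.
Osei vs Rivera: Rivera, 11–2.
Kwan vs Rivera: Rivera, 10–3.
Only Osei has no wins; Osei is the Condorcet loser.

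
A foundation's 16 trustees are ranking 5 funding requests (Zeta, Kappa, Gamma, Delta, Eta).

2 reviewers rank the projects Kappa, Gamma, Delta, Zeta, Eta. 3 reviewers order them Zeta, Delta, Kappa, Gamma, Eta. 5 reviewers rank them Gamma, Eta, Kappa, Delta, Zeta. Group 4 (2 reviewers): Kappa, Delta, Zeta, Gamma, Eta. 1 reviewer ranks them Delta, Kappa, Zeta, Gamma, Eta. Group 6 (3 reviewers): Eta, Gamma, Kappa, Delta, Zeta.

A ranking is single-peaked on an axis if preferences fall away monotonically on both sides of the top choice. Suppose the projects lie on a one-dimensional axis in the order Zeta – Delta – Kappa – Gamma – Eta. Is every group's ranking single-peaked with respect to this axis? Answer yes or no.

Axis positions: Zeta=1, Delta=2, Kappa=3, Gamma=4, Eta=5.
Group 1 (peak Kappa at position 3): ranking walks positions 3-4-2-1-5, expanding outward from the peak — single-peaked.
Group 2 (peak Zeta at position 1): ranking walks positions 1-2-3-4-5, expanding outward from the peak — single-peaked.
Group 3 (peak Gamma at position 4): ranking walks positions 4-5-3-2-1, expanding outward from the peak — single-peaked.
Group 4 (peak Kappa at position 3): ranking walks positions 3-2-1-4-5, expanding outward from the peak — single-peaked.
Group 5 (peak Delta at position 2): ranking walks positions 2-3-1-4-5, expanding outward from the peak — single-peaked.
Group 6 (peak Eta at position 5): ranking walks positions 5-4-3-2-1, expanding outward from the peak — single-peaked.
Every ranking is single-peaked on this axis.

yes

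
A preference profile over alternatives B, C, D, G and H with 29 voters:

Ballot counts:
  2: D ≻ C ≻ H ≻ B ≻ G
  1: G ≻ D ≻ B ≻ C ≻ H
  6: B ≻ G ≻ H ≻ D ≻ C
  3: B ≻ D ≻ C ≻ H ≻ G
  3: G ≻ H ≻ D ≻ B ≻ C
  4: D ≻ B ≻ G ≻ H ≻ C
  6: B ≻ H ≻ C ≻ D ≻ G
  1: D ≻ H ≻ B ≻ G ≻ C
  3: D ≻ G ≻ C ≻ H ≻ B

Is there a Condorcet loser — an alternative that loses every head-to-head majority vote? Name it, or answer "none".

Head-to-head results (29 voters):
B–C: B 24–5.
B vs D: 15 to 14, B.
B vs G: B wins 22–7.
B vs H: B preferred on 1+6+3+4+6 = 20 ballots; B wins 20–9.
C vs D: C preferred on 6 ballots; D wins 23–6.
C vs G: G wins 18–11.
C vs H: C is ranked higher on 2+1+3+3 = 9 ballots, H on 20. H wins 20–9.
D vs G: 2+3+4+6+1+3 = 19 for D, 10 for G — D by 19–10.
D vs H: H wins 15–14.
G–H: G 17–12.
C loses to every other alternative — it is the Condorcet loser.

C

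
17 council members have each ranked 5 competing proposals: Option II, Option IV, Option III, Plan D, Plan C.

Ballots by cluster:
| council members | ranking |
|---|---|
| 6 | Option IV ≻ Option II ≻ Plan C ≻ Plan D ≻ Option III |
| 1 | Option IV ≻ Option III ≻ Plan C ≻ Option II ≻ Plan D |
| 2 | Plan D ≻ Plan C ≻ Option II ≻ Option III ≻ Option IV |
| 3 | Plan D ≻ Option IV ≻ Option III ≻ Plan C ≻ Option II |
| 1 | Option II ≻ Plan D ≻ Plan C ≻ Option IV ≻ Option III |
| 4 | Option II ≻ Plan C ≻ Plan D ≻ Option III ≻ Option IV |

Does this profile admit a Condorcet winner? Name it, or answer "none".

none

Pairwise majorities:
Option II vs Option IV: 2+1+4 = 7 for Option II, 10 for Option IV — Option IV by 10–7.
Option II vs Option III: Option II is ranked higher on 6+2+1+4 = 13 ballots, Option III on 4. Option II wins 13–4.
Option II vs Plan D: 6+1+1+4 = 12 for Option II, 5 for Plan D — Option II by 12–5.
Option II vs Plan C: 11 to 6, Option II.
Option IV vs Option III: Option IV preferred on 6+1+3+1 = 11 ballots; Option IV wins 11–6.
Option IV vs Plan D: 7 to 10, Plan D.
Option IV vs Plan C: 10 to 7, Option IV.
Option III vs Plan D: 1 to 16, Plan D.
Option III vs Plan C: Option III is ranked higher on 1+3 = 4 ballots, Plan C on 13. Plan C wins 13–4.
Plan D vs Plan C: Plan D preferred on 2+3+1 = 6 ballots; Plan C wins 11–6.
Every option loses at least once (Option II loses to Option IV; Option IV loses to Plan D; Option III loses to Option II; Plan D loses to Option II; Plan C loses to Option II). The majority relation contains the cycle Option II > Plan D > Option IV > Option II, so there is no Condorcet winner.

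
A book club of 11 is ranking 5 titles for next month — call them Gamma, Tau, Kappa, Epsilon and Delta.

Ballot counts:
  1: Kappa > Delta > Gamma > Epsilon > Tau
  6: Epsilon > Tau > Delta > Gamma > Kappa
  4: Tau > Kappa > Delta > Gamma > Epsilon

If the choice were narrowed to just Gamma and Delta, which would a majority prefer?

No ballot ranks Gamma above Delta: 0.
Ballots ranking Delta above Gamma: 11 − 0 = 11.
Delta wins the head-to-head 11–0.

Delta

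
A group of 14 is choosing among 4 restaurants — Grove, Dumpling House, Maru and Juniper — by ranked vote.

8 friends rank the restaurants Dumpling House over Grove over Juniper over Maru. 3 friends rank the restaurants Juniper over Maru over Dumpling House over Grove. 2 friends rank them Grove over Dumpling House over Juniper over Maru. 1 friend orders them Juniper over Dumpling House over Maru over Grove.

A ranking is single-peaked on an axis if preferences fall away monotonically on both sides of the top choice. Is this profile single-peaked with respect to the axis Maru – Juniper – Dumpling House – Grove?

Axis positions: Maru=1, Juniper=2, Dumpling House=3, Grove=4.
Ballot type 1 (peak Dumpling House at position 3): ranking walks positions 3-4-2-1, expanding outward from the peak — single-peaked.
Ballot type 2 (peak Juniper at position 2): ranking walks positions 2-1-3-4, expanding outward from the peak — single-peaked.
Ballot type 3 (peak Grove at position 4): ranking walks positions 4-3-2-1, expanding outward from the peak — single-peaked.
Ballot type 4 (peak Juniper at position 2): ranking walks positions 2-3-1-4, expanding outward from the peak — single-peaked.
Every ranking is single-peaked on this axis.

yes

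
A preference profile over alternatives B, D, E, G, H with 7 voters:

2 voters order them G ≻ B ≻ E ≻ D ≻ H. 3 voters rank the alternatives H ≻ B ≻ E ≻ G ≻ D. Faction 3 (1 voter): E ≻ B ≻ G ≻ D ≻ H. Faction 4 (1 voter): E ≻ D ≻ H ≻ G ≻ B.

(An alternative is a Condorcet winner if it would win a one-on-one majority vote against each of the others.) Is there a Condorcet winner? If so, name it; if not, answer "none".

none

Head-to-head results (7 voters):
B vs D: B, 6–1.
B vs E: B wins 5–2.
B vs G: B wins 4–3.
B–H: H 4–3.
D–E: E 7–0.
D vs G: G, 6–1.
D vs H: D wins 4–3.
E–G: E 5–2.
E vs H: E, 4–3.
G vs H: H wins 4–3.
Every alternative loses at least once (B loses to H; D loses to B; E loses to B; G loses to B; H loses to D). The majority relation contains the cycle B beats D beats H beats B, so there is no Condorcet winner.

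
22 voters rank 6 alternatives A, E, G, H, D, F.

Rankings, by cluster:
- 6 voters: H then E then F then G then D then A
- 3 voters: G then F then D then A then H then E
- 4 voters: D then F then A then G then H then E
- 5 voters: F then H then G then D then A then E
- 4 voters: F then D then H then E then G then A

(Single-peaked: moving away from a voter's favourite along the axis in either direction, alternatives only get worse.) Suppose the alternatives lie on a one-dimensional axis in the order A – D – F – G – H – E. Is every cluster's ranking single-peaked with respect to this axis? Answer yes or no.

Axis positions: A=1, D=2, F=3, G=4, H=5, E=6.
Cluster 1: ranking walks positions 5-6-3-4-2-1; F is ranked above G even though G lies between F and the peak H on the axis — preferences dip and rise again. Not single-peaked.
Cluster 2 (peak G at position 4): ranking walks positions 4-3-2-1-5-6, expanding outward from the peak — single-peaked.
Cluster 3 (peak D at position 2): ranking walks positions 2-3-1-4-5-6, expanding outward from the peak — single-peaked.
Cluster 4: ranking walks positions 3-5-4-2-1-6; H is ranked above G even though G lies between H and the peak F on the axis — preferences dip and rise again. Not single-peaked.
Cluster 5: ranking walks positions 3-2-5-6-4-1; H is ranked above G even though G lies between H and the peak F on the axis — preferences dip and rise again. Not single-peaked.
Cluster 1 violates single-peakedness, so the profile is not single-peaked on this axis.

no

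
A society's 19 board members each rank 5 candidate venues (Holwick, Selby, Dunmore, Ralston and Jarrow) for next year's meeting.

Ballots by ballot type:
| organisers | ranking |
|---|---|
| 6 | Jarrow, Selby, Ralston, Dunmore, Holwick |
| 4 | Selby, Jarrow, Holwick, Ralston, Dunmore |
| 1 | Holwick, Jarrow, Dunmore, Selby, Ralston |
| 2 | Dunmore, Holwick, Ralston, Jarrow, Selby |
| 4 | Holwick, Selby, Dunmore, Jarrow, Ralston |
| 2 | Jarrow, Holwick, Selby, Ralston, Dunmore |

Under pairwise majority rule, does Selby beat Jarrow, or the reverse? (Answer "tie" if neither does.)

Ballots ranking Selby above Jarrow: 4 + 4 = 8.
Ballots ranking Jarrow above Selby: 19 − 8 = 11.
Jarrow wins the head-to-head 11–8.

Jarrow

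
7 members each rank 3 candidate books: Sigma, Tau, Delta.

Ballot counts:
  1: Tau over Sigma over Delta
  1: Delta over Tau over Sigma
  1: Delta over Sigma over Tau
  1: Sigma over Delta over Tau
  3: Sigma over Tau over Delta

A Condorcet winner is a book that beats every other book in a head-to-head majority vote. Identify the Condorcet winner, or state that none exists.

Check each pair by majority over 7 ballots:
Sigma vs Tau: Sigma is ranked higher on 1+1+3 = 5 ballots, Tau on 2. Sigma wins 5–2.
Sigma vs Delta: Sigma preferred on 1+1+3 = 5 ballots; Sigma wins 5–2.
Tau vs Delta: Tau is ranked higher on 1+3 = 4 ballots, Delta on 3. Tau wins 4–3.
Sigma beats each of Tau, Delta — Sigma is the Condorcet winner.

Sigma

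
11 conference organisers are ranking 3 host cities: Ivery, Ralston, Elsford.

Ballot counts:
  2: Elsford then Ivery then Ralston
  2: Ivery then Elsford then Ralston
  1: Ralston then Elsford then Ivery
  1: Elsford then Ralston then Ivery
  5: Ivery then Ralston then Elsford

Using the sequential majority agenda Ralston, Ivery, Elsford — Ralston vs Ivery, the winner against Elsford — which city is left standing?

Ivery

Round 1: Ralston vs Ivery — 2–9, Ivery advances.
Round 2: Ivery vs Elsford — 7–4, Ivery advances.
Ivery survives the agenda.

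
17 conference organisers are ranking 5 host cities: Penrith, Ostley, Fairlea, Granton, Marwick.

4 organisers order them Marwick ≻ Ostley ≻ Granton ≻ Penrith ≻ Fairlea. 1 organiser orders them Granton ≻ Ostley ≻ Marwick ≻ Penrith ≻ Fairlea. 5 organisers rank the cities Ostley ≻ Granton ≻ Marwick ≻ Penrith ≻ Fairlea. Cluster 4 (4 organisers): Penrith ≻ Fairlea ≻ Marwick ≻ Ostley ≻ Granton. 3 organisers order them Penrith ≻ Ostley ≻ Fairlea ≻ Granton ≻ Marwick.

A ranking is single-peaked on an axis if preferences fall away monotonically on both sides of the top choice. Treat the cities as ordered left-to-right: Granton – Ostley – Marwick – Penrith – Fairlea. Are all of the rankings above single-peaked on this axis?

no

Axis positions: Granton=1, Ostley=2, Marwick=3, Penrith=4, Fairlea=5.
Cluster 1 (peak Marwick at position 3): ranking walks positions 3-2-1-4-5, expanding outward from the peak — single-peaked.
Cluster 2 (peak Granton at position 1): ranking walks positions 1-2-3-4-5, expanding outward from the peak — single-peaked.
Cluster 3 (peak Ostley at position 2): ranking walks positions 2-1-3-4-5, expanding outward from the peak — single-peaked.
Cluster 4 (peak Penrith at position 4): ranking walks positions 4-5-3-2-1, expanding outward from the peak — single-peaked.
Cluster 5: ranking walks positions 4-2-5-1-3; Ostley is ranked above Marwick even though Marwick lies between Ostley and the peak Penrith on the axis — preferences dip and rise again. Not single-peaked.
Cluster 5 violates single-peakedness, so the profile is not single-peaked on this axis.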